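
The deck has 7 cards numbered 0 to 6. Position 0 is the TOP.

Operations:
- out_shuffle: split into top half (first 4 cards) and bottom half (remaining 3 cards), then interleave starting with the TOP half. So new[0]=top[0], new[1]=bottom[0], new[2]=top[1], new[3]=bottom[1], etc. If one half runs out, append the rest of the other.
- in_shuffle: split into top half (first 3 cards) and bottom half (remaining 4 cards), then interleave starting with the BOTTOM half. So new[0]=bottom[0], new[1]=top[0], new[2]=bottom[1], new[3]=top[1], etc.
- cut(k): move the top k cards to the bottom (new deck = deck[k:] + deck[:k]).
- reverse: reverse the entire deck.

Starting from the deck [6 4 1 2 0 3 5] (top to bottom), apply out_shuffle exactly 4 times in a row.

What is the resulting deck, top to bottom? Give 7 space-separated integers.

After op 1 (out_shuffle): [6 0 4 3 1 5 2]
After op 2 (out_shuffle): [6 1 0 5 4 2 3]
After op 3 (out_shuffle): [6 4 1 2 0 3 5]
After op 4 (out_shuffle): [6 0 4 3 1 5 2]

Answer: 6 0 4 3 1 5 2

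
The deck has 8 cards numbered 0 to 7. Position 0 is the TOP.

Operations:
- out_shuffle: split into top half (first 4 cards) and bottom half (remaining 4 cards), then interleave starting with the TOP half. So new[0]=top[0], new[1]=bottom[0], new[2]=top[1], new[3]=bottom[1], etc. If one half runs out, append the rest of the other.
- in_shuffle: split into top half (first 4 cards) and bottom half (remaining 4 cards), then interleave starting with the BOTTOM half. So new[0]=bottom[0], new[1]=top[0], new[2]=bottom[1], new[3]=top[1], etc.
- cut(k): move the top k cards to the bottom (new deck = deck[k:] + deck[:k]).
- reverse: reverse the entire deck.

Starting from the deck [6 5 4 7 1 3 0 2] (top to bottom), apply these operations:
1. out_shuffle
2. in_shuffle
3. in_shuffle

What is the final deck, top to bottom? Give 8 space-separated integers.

Answer: 7 4 5 6 2 0 3 1

Derivation:
After op 1 (out_shuffle): [6 1 5 3 4 0 7 2]
After op 2 (in_shuffle): [4 6 0 1 7 5 2 3]
After op 3 (in_shuffle): [7 4 5 6 2 0 3 1]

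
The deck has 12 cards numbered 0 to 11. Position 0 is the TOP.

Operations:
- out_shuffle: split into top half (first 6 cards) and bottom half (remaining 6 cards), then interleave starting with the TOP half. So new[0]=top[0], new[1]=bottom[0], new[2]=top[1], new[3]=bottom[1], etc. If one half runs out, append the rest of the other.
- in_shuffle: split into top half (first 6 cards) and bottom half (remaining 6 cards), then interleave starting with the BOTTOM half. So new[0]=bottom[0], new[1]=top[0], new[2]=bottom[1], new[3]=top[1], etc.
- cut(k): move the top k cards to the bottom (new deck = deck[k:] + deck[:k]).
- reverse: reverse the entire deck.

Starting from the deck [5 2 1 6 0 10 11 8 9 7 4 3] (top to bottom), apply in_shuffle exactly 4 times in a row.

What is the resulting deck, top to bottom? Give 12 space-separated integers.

Answer: 9 0 5 7 10 2 4 11 1 3 8 6

Derivation:
After op 1 (in_shuffle): [11 5 8 2 9 1 7 6 4 0 3 10]
After op 2 (in_shuffle): [7 11 6 5 4 8 0 2 3 9 10 1]
After op 3 (in_shuffle): [0 7 2 11 3 6 9 5 10 4 1 8]
After op 4 (in_shuffle): [9 0 5 7 10 2 4 11 1 3 8 6]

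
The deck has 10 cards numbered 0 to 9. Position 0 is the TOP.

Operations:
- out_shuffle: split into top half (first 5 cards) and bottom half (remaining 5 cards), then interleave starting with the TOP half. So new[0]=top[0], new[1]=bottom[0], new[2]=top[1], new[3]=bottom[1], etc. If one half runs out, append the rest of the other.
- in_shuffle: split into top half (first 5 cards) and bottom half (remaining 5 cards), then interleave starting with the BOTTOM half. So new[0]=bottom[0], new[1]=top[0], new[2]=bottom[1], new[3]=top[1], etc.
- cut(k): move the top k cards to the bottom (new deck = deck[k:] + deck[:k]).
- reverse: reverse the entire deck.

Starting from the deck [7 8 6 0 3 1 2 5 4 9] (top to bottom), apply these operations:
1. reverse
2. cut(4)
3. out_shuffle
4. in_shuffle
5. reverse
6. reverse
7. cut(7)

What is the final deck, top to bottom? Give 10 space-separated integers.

Answer: 9 2 0 4 1 6 7 5 3 8

Derivation:
After op 1 (reverse): [9 4 5 2 1 3 0 6 8 7]
After op 2 (cut(4)): [1 3 0 6 8 7 9 4 5 2]
After op 3 (out_shuffle): [1 7 3 9 0 4 6 5 8 2]
After op 4 (in_shuffle): [4 1 6 7 5 3 8 9 2 0]
After op 5 (reverse): [0 2 9 8 3 5 7 6 1 4]
After op 6 (reverse): [4 1 6 7 5 3 8 9 2 0]
After op 7 (cut(7)): [9 2 0 4 1 6 7 5 3 8]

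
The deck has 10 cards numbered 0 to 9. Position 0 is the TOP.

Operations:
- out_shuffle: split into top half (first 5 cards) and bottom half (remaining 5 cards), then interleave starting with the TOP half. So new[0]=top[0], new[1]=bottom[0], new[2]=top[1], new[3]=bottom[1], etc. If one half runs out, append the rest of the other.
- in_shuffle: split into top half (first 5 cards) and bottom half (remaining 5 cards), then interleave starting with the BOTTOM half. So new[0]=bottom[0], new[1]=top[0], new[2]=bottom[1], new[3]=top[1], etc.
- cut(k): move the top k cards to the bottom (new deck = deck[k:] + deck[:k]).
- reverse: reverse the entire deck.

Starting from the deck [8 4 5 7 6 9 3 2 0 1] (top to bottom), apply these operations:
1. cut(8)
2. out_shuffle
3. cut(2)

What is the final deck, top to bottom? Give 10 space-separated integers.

After op 1 (cut(8)): [0 1 8 4 5 7 6 9 3 2]
After op 2 (out_shuffle): [0 7 1 6 8 9 4 3 5 2]
After op 3 (cut(2)): [1 6 8 9 4 3 5 2 0 7]

Answer: 1 6 8 9 4 3 5 2 0 7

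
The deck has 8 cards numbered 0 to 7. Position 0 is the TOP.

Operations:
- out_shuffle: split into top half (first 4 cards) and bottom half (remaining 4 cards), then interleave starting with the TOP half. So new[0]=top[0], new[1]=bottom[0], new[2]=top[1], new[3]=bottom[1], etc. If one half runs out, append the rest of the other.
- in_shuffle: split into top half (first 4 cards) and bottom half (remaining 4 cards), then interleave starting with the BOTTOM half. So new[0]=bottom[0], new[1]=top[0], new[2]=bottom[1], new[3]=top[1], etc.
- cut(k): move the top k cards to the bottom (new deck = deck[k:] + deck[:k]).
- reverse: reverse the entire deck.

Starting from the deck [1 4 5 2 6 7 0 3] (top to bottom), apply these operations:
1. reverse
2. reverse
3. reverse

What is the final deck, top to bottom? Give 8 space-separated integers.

Answer: 3 0 7 6 2 5 4 1

Derivation:
After op 1 (reverse): [3 0 7 6 2 5 4 1]
After op 2 (reverse): [1 4 5 2 6 7 0 3]
After op 3 (reverse): [3 0 7 6 2 5 4 1]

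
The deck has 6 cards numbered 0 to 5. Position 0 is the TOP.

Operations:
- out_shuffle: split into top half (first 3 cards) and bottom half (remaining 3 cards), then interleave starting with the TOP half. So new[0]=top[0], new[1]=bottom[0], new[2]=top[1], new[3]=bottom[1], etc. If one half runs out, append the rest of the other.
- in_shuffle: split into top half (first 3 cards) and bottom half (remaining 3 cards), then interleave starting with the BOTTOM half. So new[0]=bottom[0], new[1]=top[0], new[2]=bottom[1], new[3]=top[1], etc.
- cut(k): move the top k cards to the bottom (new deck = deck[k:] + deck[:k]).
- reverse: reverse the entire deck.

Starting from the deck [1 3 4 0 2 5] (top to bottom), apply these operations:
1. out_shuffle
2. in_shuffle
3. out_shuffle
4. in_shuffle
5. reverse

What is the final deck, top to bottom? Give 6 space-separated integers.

After op 1 (out_shuffle): [1 0 3 2 4 5]
After op 2 (in_shuffle): [2 1 4 0 5 3]
After op 3 (out_shuffle): [2 0 1 5 4 3]
After op 4 (in_shuffle): [5 2 4 0 3 1]
After op 5 (reverse): [1 3 0 4 2 5]

Answer: 1 3 0 4 2 5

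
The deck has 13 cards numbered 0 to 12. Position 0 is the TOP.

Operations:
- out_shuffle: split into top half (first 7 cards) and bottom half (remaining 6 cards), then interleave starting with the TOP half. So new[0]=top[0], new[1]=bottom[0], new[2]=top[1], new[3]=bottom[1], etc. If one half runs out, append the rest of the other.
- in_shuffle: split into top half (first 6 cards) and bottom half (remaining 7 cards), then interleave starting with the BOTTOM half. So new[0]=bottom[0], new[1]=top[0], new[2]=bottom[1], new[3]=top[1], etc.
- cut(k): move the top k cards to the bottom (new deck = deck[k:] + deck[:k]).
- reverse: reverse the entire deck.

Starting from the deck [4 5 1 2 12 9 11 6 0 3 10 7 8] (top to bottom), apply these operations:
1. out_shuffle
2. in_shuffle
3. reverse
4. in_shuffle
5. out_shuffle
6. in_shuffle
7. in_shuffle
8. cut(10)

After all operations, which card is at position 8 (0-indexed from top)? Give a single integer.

After op 1 (out_shuffle): [4 6 5 0 1 3 2 10 12 7 9 8 11]
After op 2 (in_shuffle): [2 4 10 6 12 5 7 0 9 1 8 3 11]
After op 3 (reverse): [11 3 8 1 9 0 7 5 12 6 10 4 2]
After op 4 (in_shuffle): [7 11 5 3 12 8 6 1 10 9 4 0 2]
After op 5 (out_shuffle): [7 1 11 10 5 9 3 4 12 0 8 2 6]
After op 6 (in_shuffle): [3 7 4 1 12 11 0 10 8 5 2 9 6]
After op 7 (in_shuffle): [0 3 10 7 8 4 5 1 2 12 9 11 6]
After op 8 (cut(10)): [9 11 6 0 3 10 7 8 4 5 1 2 12]
Position 8: card 4.

Answer: 4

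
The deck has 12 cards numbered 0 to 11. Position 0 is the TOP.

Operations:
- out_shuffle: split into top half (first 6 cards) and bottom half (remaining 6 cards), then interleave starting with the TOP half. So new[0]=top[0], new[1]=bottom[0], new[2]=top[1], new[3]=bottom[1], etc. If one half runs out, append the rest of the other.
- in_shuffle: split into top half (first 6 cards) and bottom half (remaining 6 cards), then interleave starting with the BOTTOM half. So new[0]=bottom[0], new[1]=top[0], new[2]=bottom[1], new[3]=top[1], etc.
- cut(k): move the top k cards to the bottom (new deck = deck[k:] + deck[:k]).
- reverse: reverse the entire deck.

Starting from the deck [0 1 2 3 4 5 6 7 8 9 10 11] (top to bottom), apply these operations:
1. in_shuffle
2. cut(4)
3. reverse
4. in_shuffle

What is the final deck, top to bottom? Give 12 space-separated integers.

After op 1 (in_shuffle): [6 0 7 1 8 2 9 3 10 4 11 5]
After op 2 (cut(4)): [8 2 9 3 10 4 11 5 6 0 7 1]
After op 3 (reverse): [1 7 0 6 5 11 4 10 3 9 2 8]
After op 4 (in_shuffle): [4 1 10 7 3 0 9 6 2 5 8 11]

Answer: 4 1 10 7 3 0 9 6 2 5 8 11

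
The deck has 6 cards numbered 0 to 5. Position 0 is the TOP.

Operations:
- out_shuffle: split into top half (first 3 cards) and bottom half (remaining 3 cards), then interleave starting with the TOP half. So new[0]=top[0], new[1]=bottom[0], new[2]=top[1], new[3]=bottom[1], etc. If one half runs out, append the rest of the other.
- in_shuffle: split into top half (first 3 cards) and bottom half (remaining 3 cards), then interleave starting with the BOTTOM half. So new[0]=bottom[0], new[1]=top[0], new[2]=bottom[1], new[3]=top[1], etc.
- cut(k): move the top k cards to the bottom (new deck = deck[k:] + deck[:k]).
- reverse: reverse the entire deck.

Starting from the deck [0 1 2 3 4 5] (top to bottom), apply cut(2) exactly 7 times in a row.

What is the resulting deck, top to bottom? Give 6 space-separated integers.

After op 1 (cut(2)): [2 3 4 5 0 1]
After op 2 (cut(2)): [4 5 0 1 2 3]
After op 3 (cut(2)): [0 1 2 3 4 5]
After op 4 (cut(2)): [2 3 4 5 0 1]
After op 5 (cut(2)): [4 5 0 1 2 3]
After op 6 (cut(2)): [0 1 2 3 4 5]
After op 7 (cut(2)): [2 3 4 5 0 1]

Answer: 2 3 4 5 0 1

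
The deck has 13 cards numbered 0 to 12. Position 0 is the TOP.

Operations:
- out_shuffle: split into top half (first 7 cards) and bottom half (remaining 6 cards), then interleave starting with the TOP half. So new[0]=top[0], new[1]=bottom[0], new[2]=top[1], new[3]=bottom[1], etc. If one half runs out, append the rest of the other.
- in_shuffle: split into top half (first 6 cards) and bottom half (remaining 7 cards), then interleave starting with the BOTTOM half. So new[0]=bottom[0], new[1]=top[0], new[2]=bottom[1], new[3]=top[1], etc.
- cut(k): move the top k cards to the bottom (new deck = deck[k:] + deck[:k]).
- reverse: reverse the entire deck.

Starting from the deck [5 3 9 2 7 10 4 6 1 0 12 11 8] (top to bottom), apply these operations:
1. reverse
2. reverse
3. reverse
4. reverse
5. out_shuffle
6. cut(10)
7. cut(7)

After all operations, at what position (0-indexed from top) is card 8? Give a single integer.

After op 1 (reverse): [8 11 12 0 1 6 4 10 7 2 9 3 5]
After op 2 (reverse): [5 3 9 2 7 10 4 6 1 0 12 11 8]
After op 3 (reverse): [8 11 12 0 1 6 4 10 7 2 9 3 5]
After op 4 (reverse): [5 3 9 2 7 10 4 6 1 0 12 11 8]
After op 5 (out_shuffle): [5 6 3 1 9 0 2 12 7 11 10 8 4]
After op 6 (cut(10)): [10 8 4 5 6 3 1 9 0 2 12 7 11]
After op 7 (cut(7)): [9 0 2 12 7 11 10 8 4 5 6 3 1]
Card 8 is at position 7.

Answer: 7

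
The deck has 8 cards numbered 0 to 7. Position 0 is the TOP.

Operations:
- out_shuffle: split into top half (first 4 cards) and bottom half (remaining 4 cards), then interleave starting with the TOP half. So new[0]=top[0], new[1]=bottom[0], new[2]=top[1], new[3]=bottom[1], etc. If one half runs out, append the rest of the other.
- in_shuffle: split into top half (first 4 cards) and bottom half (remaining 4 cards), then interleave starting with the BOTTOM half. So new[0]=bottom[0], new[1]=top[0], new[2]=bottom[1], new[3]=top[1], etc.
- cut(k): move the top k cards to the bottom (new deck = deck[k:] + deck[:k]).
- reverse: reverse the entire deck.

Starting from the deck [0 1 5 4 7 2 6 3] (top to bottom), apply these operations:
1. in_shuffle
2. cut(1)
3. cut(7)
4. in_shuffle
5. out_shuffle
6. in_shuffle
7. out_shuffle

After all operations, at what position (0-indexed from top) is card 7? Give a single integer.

Answer: 3

Derivation:
After op 1 (in_shuffle): [7 0 2 1 6 5 3 4]
After op 2 (cut(1)): [0 2 1 6 5 3 4 7]
After op 3 (cut(7)): [7 0 2 1 6 5 3 4]
After op 4 (in_shuffle): [6 7 5 0 3 2 4 1]
After op 5 (out_shuffle): [6 3 7 2 5 4 0 1]
After op 6 (in_shuffle): [5 6 4 3 0 7 1 2]
After op 7 (out_shuffle): [5 0 6 7 4 1 3 2]
Card 7 is at position 3.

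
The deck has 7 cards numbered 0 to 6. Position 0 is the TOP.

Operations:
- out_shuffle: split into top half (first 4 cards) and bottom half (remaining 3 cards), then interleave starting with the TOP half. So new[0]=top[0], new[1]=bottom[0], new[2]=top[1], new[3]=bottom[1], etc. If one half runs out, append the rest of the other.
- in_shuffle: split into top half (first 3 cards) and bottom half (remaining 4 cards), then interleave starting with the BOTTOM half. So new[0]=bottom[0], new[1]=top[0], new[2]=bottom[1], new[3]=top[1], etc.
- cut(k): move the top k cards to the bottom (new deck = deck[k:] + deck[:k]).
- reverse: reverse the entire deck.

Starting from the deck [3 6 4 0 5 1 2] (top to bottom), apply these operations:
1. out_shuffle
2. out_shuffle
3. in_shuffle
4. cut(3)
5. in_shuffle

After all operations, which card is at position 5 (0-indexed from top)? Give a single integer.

Answer: 5

Derivation:
After op 1 (out_shuffle): [3 5 6 1 4 2 0]
After op 2 (out_shuffle): [3 4 5 2 6 0 1]
After op 3 (in_shuffle): [2 3 6 4 0 5 1]
After op 4 (cut(3)): [4 0 5 1 2 3 6]
After op 5 (in_shuffle): [1 4 2 0 3 5 6]
Position 5: card 5.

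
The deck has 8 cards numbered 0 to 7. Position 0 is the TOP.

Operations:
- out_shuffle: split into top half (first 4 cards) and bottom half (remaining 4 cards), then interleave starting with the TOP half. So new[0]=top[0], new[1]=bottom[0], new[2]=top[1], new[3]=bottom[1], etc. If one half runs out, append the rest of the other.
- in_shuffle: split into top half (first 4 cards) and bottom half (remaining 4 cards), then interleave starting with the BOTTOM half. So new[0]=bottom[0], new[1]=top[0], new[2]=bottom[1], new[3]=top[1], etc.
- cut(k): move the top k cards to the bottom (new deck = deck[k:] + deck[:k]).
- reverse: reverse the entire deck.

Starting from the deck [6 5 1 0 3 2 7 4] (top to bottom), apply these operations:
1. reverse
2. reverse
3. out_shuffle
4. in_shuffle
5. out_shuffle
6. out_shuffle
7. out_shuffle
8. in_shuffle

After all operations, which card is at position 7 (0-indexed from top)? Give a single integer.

After op 1 (reverse): [4 7 2 3 0 1 5 6]
After op 2 (reverse): [6 5 1 0 3 2 7 4]
After op 3 (out_shuffle): [6 3 5 2 1 7 0 4]
After op 4 (in_shuffle): [1 6 7 3 0 5 4 2]
After op 5 (out_shuffle): [1 0 6 5 7 4 3 2]
After op 6 (out_shuffle): [1 7 0 4 6 3 5 2]
After op 7 (out_shuffle): [1 6 7 3 0 5 4 2]
After op 8 (in_shuffle): [0 1 5 6 4 7 2 3]
Position 7: card 3.

Answer: 3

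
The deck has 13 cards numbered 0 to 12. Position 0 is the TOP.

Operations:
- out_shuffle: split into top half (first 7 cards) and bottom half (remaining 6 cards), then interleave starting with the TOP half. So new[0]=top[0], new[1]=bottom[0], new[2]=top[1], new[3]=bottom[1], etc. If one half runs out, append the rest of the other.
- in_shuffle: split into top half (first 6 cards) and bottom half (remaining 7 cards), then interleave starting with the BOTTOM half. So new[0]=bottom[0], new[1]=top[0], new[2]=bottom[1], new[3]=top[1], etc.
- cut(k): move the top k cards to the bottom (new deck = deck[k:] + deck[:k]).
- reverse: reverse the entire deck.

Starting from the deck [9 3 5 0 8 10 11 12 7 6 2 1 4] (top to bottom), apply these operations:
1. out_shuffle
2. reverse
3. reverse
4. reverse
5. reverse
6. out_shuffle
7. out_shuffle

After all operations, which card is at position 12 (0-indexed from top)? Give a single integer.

Answer: 7

Derivation:
After op 1 (out_shuffle): [9 12 3 7 5 6 0 2 8 1 10 4 11]
After op 2 (reverse): [11 4 10 1 8 2 0 6 5 7 3 12 9]
After op 3 (reverse): [9 12 3 7 5 6 0 2 8 1 10 4 11]
After op 4 (reverse): [11 4 10 1 8 2 0 6 5 7 3 12 9]
After op 5 (reverse): [9 12 3 7 5 6 0 2 8 1 10 4 11]
After op 6 (out_shuffle): [9 2 12 8 3 1 7 10 5 4 6 11 0]
After op 7 (out_shuffle): [9 10 2 5 12 4 8 6 3 11 1 0 7]
Position 12: card 7.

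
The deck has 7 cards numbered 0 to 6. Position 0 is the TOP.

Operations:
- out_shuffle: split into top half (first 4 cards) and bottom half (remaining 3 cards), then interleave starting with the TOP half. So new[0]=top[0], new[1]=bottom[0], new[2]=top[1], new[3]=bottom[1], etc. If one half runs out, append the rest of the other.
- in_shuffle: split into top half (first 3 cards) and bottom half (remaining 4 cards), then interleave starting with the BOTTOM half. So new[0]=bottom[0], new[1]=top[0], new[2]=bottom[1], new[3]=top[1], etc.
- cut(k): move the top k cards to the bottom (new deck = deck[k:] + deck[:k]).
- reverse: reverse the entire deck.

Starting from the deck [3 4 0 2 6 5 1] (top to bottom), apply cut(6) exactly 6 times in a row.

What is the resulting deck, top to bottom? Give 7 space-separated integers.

After op 1 (cut(6)): [1 3 4 0 2 6 5]
After op 2 (cut(6)): [5 1 3 4 0 2 6]
After op 3 (cut(6)): [6 5 1 3 4 0 2]
After op 4 (cut(6)): [2 6 5 1 3 4 0]
After op 5 (cut(6)): [0 2 6 5 1 3 4]
After op 6 (cut(6)): [4 0 2 6 5 1 3]

Answer: 4 0 2 6 5 1 3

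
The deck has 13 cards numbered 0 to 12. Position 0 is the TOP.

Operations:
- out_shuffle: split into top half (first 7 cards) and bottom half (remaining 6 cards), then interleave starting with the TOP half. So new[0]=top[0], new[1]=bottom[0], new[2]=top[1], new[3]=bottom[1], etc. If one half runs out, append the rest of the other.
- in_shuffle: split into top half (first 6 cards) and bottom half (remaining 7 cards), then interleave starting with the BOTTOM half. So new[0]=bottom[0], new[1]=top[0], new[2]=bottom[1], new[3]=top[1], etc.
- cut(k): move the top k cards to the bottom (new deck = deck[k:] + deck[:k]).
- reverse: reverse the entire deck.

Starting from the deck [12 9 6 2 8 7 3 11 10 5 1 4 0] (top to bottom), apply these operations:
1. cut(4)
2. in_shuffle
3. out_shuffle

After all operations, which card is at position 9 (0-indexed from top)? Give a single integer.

Answer: 5

Derivation:
After op 1 (cut(4)): [8 7 3 11 10 5 1 4 0 12 9 6 2]
After op 2 (in_shuffle): [1 8 4 7 0 3 12 11 9 10 6 5 2]
After op 3 (out_shuffle): [1 11 8 9 4 10 7 6 0 5 3 2 12]
Position 9: card 5.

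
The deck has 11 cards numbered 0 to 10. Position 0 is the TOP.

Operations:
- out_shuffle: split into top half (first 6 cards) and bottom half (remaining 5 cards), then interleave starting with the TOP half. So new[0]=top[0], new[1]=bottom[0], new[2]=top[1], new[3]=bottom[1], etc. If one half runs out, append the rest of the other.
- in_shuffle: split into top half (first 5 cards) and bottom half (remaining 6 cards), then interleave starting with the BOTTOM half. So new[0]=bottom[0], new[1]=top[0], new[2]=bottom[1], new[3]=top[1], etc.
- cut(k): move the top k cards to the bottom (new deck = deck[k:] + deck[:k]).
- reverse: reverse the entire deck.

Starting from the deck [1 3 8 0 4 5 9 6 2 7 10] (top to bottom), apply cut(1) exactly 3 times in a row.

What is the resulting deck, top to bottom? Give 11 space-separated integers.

Answer: 0 4 5 9 6 2 7 10 1 3 8

Derivation:
After op 1 (cut(1)): [3 8 0 4 5 9 6 2 7 10 1]
After op 2 (cut(1)): [8 0 4 5 9 6 2 7 10 1 3]
After op 3 (cut(1)): [0 4 5 9 6 2 7 10 1 3 8]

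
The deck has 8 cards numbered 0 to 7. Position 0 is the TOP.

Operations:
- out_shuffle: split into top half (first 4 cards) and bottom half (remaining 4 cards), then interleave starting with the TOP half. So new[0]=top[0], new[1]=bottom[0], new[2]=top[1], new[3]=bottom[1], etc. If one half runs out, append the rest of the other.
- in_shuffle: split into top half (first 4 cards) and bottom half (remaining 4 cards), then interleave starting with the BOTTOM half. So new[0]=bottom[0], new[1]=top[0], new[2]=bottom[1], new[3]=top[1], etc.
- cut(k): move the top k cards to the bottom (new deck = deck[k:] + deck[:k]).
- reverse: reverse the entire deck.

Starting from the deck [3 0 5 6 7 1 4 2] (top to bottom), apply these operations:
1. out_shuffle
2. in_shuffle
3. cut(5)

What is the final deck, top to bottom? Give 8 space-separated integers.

After op 1 (out_shuffle): [3 7 0 1 5 4 6 2]
After op 2 (in_shuffle): [5 3 4 7 6 0 2 1]
After op 3 (cut(5)): [0 2 1 5 3 4 7 6]

Answer: 0 2 1 5 3 4 7 6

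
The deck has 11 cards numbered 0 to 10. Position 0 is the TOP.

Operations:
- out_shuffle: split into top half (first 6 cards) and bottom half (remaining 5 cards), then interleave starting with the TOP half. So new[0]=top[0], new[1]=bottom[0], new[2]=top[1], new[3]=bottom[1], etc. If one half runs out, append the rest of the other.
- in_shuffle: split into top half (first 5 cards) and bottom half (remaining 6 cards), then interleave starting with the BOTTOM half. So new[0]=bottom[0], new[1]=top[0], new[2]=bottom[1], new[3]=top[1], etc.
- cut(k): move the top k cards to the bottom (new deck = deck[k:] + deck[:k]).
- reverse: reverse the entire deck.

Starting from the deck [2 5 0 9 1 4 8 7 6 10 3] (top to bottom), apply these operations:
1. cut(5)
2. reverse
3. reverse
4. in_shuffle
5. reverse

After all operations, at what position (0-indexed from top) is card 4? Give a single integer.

Answer: 9

Derivation:
After op 1 (cut(5)): [4 8 7 6 10 3 2 5 0 9 1]
After op 2 (reverse): [1 9 0 5 2 3 10 6 7 8 4]
After op 3 (reverse): [4 8 7 6 10 3 2 5 0 9 1]
After op 4 (in_shuffle): [3 4 2 8 5 7 0 6 9 10 1]
After op 5 (reverse): [1 10 9 6 0 7 5 8 2 4 3]
Card 4 is at position 9.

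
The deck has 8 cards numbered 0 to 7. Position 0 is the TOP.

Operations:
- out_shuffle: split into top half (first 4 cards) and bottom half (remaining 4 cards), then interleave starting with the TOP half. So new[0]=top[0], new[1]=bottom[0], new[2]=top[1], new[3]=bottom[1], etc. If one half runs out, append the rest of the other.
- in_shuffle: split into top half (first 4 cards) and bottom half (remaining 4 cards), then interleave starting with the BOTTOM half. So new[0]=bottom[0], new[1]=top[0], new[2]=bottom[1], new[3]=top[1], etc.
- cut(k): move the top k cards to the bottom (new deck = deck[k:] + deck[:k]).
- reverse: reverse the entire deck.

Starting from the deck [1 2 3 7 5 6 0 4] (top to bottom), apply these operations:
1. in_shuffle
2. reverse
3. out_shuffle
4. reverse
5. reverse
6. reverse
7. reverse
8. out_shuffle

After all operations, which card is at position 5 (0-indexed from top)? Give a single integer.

Answer: 0

Derivation:
After op 1 (in_shuffle): [5 1 6 2 0 3 4 7]
After op 2 (reverse): [7 4 3 0 2 6 1 5]
After op 3 (out_shuffle): [7 2 4 6 3 1 0 5]
After op 4 (reverse): [5 0 1 3 6 4 2 7]
After op 5 (reverse): [7 2 4 6 3 1 0 5]
After op 6 (reverse): [5 0 1 3 6 4 2 7]
After op 7 (reverse): [7 2 4 6 3 1 0 5]
After op 8 (out_shuffle): [7 3 2 1 4 0 6 5]
Position 5: card 0.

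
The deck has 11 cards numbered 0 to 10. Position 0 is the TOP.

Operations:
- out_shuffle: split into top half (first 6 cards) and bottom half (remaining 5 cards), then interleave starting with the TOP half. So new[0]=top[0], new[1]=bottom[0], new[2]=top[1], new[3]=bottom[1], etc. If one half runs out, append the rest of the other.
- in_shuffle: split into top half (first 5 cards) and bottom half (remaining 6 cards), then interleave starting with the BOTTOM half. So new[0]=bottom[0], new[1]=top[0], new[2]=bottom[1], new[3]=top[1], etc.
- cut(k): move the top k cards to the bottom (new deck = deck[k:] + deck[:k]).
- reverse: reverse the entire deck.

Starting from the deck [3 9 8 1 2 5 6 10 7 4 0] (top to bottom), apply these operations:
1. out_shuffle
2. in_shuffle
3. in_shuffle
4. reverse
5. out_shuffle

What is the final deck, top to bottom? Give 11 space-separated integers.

Answer: 5 10 4 3 8 2 6 7 0 9 1

Derivation:
After op 1 (out_shuffle): [3 6 9 10 8 7 1 4 2 0 5]
After op 2 (in_shuffle): [7 3 1 6 4 9 2 10 0 8 5]
After op 3 (in_shuffle): [9 7 2 3 10 1 0 6 8 4 5]
After op 4 (reverse): [5 4 8 6 0 1 10 3 2 7 9]
After op 5 (out_shuffle): [5 10 4 3 8 2 6 7 0 9 1]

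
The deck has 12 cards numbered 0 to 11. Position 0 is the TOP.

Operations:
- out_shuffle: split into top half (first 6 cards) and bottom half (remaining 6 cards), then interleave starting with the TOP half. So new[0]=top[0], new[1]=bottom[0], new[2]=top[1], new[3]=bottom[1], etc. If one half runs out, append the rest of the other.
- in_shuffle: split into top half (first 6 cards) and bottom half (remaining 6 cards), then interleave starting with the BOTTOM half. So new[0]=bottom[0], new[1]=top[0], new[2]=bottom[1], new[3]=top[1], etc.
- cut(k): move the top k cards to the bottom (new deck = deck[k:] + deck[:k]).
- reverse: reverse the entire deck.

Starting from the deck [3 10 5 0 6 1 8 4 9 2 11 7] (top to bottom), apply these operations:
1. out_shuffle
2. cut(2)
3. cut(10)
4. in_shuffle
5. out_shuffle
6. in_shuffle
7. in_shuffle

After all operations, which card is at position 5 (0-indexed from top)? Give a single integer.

Answer: 5

Derivation:
After op 1 (out_shuffle): [3 8 10 4 5 9 0 2 6 11 1 7]
After op 2 (cut(2)): [10 4 5 9 0 2 6 11 1 7 3 8]
After op 3 (cut(10)): [3 8 10 4 5 9 0 2 6 11 1 7]
After op 4 (in_shuffle): [0 3 2 8 6 10 11 4 1 5 7 9]
After op 5 (out_shuffle): [0 11 3 4 2 1 8 5 6 7 10 9]
After op 6 (in_shuffle): [8 0 5 11 6 3 7 4 10 2 9 1]
After op 7 (in_shuffle): [7 8 4 0 10 5 2 11 9 6 1 3]
Position 5: card 5.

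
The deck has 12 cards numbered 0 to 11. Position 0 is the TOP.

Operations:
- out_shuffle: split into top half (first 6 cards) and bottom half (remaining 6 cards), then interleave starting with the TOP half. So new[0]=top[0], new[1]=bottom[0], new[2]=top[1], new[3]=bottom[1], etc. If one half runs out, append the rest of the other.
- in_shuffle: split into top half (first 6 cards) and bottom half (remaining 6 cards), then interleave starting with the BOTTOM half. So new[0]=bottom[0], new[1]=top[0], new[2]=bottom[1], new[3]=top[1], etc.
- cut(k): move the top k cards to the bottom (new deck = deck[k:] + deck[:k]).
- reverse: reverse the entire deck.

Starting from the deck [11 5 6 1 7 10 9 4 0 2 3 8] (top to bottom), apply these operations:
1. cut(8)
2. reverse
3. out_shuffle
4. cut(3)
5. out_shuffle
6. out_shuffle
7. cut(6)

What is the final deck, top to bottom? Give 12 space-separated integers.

Answer: 6 5 8 1 0 9 11 7 2 4 10 3

Derivation:
After op 1 (cut(8)): [0 2 3 8 11 5 6 1 7 10 9 4]
After op 2 (reverse): [4 9 10 7 1 6 5 11 8 3 2 0]
After op 3 (out_shuffle): [4 5 9 11 10 8 7 3 1 2 6 0]
After op 4 (cut(3)): [11 10 8 7 3 1 2 6 0 4 5 9]
After op 5 (out_shuffle): [11 2 10 6 8 0 7 4 3 5 1 9]
After op 6 (out_shuffle): [11 7 2 4 10 3 6 5 8 1 0 9]
After op 7 (cut(6)): [6 5 8 1 0 9 11 7 2 4 10 3]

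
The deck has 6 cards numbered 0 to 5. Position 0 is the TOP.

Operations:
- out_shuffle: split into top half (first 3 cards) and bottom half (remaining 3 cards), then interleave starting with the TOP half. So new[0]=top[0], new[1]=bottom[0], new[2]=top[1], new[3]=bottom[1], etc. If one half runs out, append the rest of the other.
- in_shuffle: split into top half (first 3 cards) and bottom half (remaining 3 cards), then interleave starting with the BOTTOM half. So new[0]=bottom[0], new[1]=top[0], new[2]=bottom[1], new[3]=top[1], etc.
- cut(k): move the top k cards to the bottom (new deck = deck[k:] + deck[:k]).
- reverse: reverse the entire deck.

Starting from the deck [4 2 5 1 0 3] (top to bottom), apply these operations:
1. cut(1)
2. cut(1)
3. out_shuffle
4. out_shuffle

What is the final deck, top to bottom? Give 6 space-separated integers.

After op 1 (cut(1)): [2 5 1 0 3 4]
After op 2 (cut(1)): [5 1 0 3 4 2]
After op 3 (out_shuffle): [5 3 1 4 0 2]
After op 4 (out_shuffle): [5 4 3 0 1 2]

Answer: 5 4 3 0 1 2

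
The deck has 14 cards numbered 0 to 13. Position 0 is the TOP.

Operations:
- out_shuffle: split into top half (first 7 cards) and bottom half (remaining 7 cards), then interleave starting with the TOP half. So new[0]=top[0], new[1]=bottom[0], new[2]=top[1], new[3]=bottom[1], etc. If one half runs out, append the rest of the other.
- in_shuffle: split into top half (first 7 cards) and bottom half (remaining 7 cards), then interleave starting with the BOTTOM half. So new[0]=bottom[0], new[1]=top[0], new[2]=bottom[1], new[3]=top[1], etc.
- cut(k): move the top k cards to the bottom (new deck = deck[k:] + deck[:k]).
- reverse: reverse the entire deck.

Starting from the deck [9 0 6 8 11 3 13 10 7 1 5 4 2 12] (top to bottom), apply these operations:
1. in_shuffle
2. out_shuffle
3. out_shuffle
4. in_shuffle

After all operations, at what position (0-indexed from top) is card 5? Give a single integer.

After op 1 (in_shuffle): [10 9 7 0 1 6 5 8 4 11 2 3 12 13]
After op 2 (out_shuffle): [10 8 9 4 7 11 0 2 1 3 6 12 5 13]
After op 3 (out_shuffle): [10 2 8 1 9 3 4 6 7 12 11 5 0 13]
After op 4 (in_shuffle): [6 10 7 2 12 8 11 1 5 9 0 3 13 4]
Card 5 is at position 8.

Answer: 8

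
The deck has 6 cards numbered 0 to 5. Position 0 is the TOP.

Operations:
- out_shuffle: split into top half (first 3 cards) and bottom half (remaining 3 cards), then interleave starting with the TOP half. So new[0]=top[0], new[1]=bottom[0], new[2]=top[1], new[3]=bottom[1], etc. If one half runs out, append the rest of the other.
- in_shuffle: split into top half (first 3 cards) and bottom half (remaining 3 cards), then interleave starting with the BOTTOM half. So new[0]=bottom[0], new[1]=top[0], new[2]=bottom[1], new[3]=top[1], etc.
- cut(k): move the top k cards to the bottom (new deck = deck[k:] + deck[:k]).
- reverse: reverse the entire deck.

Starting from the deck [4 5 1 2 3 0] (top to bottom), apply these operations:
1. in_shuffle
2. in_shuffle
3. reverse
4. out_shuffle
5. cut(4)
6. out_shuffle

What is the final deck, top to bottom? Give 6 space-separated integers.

Answer: 4 0 5 1 3 2

Derivation:
After op 1 (in_shuffle): [2 4 3 5 0 1]
After op 2 (in_shuffle): [5 2 0 4 1 3]
After op 3 (reverse): [3 1 4 0 2 5]
After op 4 (out_shuffle): [3 0 1 2 4 5]
After op 5 (cut(4)): [4 5 3 0 1 2]
After op 6 (out_shuffle): [4 0 5 1 3 2]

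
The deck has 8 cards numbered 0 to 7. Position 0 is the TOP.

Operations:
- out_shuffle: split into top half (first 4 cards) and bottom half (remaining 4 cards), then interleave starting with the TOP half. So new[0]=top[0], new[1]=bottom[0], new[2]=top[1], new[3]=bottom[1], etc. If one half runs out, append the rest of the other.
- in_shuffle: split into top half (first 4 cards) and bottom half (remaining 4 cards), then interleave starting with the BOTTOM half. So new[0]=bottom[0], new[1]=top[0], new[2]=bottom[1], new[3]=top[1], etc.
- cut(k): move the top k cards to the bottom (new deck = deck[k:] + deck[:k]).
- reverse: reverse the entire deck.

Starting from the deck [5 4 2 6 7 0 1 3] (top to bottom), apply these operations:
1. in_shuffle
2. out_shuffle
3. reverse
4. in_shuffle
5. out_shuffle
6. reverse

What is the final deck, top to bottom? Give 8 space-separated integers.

Answer: 0 4 7 5 3 6 1 2

Derivation:
After op 1 (in_shuffle): [7 5 0 4 1 2 3 6]
After op 2 (out_shuffle): [7 1 5 2 0 3 4 6]
After op 3 (reverse): [6 4 3 0 2 5 1 7]
After op 4 (in_shuffle): [2 6 5 4 1 3 7 0]
After op 5 (out_shuffle): [2 1 6 3 5 7 4 0]
After op 6 (reverse): [0 4 7 5 3 6 1 2]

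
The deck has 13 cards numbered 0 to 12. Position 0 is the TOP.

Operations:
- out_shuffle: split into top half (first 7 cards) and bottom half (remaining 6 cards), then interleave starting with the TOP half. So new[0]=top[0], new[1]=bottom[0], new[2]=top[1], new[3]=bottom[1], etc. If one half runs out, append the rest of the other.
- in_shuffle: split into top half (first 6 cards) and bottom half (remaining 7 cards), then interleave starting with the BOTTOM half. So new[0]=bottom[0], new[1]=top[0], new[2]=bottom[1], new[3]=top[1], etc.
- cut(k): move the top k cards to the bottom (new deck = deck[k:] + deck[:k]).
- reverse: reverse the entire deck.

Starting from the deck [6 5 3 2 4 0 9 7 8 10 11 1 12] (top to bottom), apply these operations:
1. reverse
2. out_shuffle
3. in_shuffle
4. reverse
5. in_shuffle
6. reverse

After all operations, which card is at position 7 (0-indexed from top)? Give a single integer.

Answer: 6

Derivation:
After op 1 (reverse): [12 1 11 10 8 7 9 0 4 2 3 5 6]
After op 2 (out_shuffle): [12 0 1 4 11 2 10 3 8 5 7 6 9]
After op 3 (in_shuffle): [10 12 3 0 8 1 5 4 7 11 6 2 9]
After op 4 (reverse): [9 2 6 11 7 4 5 1 8 0 3 12 10]
After op 5 (in_shuffle): [5 9 1 2 8 6 0 11 3 7 12 4 10]
After op 6 (reverse): [10 4 12 7 3 11 0 6 8 2 1 9 5]
Position 7: card 6.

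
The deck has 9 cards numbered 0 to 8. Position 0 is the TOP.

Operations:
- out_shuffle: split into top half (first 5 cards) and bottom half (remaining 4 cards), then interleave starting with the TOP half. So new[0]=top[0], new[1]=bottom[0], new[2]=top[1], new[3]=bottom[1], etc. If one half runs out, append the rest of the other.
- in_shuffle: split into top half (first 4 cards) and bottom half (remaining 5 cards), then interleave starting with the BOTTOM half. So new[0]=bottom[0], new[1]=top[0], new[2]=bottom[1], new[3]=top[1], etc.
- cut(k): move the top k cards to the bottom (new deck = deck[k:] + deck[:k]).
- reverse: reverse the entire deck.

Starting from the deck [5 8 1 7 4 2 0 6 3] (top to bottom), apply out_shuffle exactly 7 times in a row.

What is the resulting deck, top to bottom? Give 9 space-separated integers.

After op 1 (out_shuffle): [5 2 8 0 1 6 7 3 4]
After op 2 (out_shuffle): [5 6 2 7 8 3 0 4 1]
After op 3 (out_shuffle): [5 3 6 0 2 4 7 1 8]
After op 4 (out_shuffle): [5 4 3 7 6 1 0 8 2]
After op 5 (out_shuffle): [5 1 4 0 3 8 7 2 6]
After op 6 (out_shuffle): [5 8 1 7 4 2 0 6 3]
After op 7 (out_shuffle): [5 2 8 0 1 6 7 3 4]

Answer: 5 2 8 0 1 6 7 3 4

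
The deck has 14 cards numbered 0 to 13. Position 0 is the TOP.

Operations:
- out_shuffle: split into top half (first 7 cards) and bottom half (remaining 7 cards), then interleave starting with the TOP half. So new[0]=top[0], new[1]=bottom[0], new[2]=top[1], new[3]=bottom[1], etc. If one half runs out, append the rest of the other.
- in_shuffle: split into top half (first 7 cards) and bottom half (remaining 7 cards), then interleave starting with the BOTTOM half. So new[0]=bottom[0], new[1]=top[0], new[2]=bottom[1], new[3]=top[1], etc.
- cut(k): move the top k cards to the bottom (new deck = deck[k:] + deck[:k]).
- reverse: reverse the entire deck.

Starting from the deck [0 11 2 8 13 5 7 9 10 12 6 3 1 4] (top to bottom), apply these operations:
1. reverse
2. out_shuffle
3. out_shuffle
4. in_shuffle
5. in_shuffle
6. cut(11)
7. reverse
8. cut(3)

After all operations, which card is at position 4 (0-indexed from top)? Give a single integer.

After op 1 (reverse): [4 1 3 6 12 10 9 7 5 13 8 2 11 0]
After op 2 (out_shuffle): [4 7 1 5 3 13 6 8 12 2 10 11 9 0]
After op 3 (out_shuffle): [4 8 7 12 1 2 5 10 3 11 13 9 6 0]
After op 4 (in_shuffle): [10 4 3 8 11 7 13 12 9 1 6 2 0 5]
After op 5 (in_shuffle): [12 10 9 4 1 3 6 8 2 11 0 7 5 13]
After op 6 (cut(11)): [7 5 13 12 10 9 4 1 3 6 8 2 11 0]
After op 7 (reverse): [0 11 2 8 6 3 1 4 9 10 12 13 5 7]
After op 8 (cut(3)): [8 6 3 1 4 9 10 12 13 5 7 0 11 2]
Position 4: card 4.

Answer: 4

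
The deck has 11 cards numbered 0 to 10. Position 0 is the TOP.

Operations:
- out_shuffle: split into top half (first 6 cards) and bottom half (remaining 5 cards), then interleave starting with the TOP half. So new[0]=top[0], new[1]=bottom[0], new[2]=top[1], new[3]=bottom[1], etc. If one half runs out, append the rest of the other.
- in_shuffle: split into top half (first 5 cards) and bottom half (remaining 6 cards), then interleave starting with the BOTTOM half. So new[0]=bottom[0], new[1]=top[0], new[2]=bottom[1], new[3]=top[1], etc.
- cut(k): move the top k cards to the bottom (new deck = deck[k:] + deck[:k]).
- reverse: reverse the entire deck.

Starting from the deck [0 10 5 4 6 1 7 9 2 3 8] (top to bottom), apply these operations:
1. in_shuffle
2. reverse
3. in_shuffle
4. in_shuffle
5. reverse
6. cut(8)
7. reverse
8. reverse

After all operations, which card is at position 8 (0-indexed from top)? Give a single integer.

Answer: 9

Derivation:
After op 1 (in_shuffle): [1 0 7 10 9 5 2 4 3 6 8]
After op 2 (reverse): [8 6 3 4 2 5 9 10 7 0 1]
After op 3 (in_shuffle): [5 8 9 6 10 3 7 4 0 2 1]
After op 4 (in_shuffle): [3 5 7 8 4 9 0 6 2 10 1]
After op 5 (reverse): [1 10 2 6 0 9 4 8 7 5 3]
After op 6 (cut(8)): [7 5 3 1 10 2 6 0 9 4 8]
After op 7 (reverse): [8 4 9 0 6 2 10 1 3 5 7]
After op 8 (reverse): [7 5 3 1 10 2 6 0 9 4 8]
Position 8: card 9.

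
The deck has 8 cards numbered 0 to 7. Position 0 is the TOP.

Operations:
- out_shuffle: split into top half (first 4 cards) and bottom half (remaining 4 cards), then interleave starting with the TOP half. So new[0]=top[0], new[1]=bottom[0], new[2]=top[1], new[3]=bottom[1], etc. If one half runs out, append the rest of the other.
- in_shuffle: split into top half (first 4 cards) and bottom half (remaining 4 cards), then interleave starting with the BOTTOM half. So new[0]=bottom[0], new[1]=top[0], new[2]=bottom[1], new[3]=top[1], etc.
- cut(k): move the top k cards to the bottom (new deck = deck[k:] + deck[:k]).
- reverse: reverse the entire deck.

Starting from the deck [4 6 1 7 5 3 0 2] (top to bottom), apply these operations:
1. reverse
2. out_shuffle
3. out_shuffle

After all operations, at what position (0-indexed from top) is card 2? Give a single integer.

After op 1 (reverse): [2 0 3 5 7 1 6 4]
After op 2 (out_shuffle): [2 7 0 1 3 6 5 4]
After op 3 (out_shuffle): [2 3 7 6 0 5 1 4]
Card 2 is at position 0.

Answer: 0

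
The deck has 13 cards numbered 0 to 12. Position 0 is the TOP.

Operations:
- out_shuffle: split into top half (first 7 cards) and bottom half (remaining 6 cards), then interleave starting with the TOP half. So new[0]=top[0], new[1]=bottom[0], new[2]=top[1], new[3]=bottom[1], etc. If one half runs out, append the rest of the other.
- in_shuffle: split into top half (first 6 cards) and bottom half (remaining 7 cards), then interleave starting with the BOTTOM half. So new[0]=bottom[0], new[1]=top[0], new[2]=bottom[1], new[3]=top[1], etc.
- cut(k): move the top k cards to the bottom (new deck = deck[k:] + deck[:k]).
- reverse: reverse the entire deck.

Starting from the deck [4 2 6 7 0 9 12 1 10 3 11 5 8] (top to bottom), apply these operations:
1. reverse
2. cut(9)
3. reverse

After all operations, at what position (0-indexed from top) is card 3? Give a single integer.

After op 1 (reverse): [8 5 11 3 10 1 12 9 0 7 6 2 4]
After op 2 (cut(9)): [7 6 2 4 8 5 11 3 10 1 12 9 0]
After op 3 (reverse): [0 9 12 1 10 3 11 5 8 4 2 6 7]
Card 3 is at position 5.

Answer: 5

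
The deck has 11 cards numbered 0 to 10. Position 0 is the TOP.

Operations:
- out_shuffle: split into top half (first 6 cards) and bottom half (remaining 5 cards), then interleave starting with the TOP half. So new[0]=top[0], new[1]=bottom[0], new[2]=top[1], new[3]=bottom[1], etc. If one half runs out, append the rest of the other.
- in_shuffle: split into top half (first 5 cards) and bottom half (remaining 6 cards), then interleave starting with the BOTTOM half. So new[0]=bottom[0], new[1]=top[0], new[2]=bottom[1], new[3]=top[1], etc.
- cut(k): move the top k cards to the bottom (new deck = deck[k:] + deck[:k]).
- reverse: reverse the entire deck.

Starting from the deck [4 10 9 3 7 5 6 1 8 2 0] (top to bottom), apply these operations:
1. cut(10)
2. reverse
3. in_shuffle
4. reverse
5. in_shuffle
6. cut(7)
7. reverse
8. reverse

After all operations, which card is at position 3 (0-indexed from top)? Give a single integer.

Answer: 7

Derivation:
After op 1 (cut(10)): [0 4 10 9 3 7 5 6 1 8 2]
After op 2 (reverse): [2 8 1 6 5 7 3 9 10 4 0]
After op 3 (in_shuffle): [7 2 3 8 9 1 10 6 4 5 0]
After op 4 (reverse): [0 5 4 6 10 1 9 8 3 2 7]
After op 5 (in_shuffle): [1 0 9 5 8 4 3 6 2 10 7]
After op 6 (cut(7)): [6 2 10 7 1 0 9 5 8 4 3]
After op 7 (reverse): [3 4 8 5 9 0 1 7 10 2 6]
After op 8 (reverse): [6 2 10 7 1 0 9 5 8 4 3]
Position 3: card 7.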